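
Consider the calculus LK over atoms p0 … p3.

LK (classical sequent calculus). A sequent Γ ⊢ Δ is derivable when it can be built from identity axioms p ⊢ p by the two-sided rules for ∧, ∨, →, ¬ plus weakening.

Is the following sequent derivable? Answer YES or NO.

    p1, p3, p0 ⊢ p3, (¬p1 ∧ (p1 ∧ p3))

Proof tree:
[∧R] p1, p3, p0 ⊢ p3, (¬p1 ∧ (p1 ∧ p3))
  [¬R] p3 ⊢ p3, ¬p1
    [WL] p3, p1 ⊢ p3
      [Ax] p3 ⊢ p3
  [∧R] p1, p3, p0 ⊢ (p1 ∧ p3)
    [Ax] p1 ⊢ p1
    [WL] p3, p1, p0 ⊢ p3
      [WL] p3, p1 ⊢ p3
        [Ax] p3 ⊢ p3

Result: YES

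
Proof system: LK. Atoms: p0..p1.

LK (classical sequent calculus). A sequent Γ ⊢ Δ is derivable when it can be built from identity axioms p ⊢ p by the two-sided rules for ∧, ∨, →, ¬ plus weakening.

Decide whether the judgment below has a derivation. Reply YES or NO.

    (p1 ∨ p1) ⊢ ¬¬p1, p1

Proof tree:
[∨L] (p1 ∨ p1) ⊢ ¬¬p1, p1
  [WR] p1 ⊢ p1, p1
    [Ax] p1 ⊢ p1
  [¬R] p1 ⊢ ¬¬p1
    [¬L] p1, ¬p1 ⊢ 
      [Ax] p1 ⊢ p1

Result: YES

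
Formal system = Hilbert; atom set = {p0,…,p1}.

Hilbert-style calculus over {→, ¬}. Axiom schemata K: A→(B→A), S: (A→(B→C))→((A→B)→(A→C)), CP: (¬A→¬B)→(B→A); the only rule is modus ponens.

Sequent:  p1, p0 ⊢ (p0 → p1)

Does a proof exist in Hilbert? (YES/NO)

Derivation (root first):
[MP] p1, p0 ⊢ (p0 → p1)
  [K]  ⊢ (p1 → (p0 → p1))
  [MP] p1, p0 ⊢ p1
    [MP] p1 ⊢ (p0 → p1)
      [K]  ⊢ (p1 → (p0 → p1))
      [Hyp] p1 ⊢ p1
    [Hyp] p0 ⊢ p0

Result: YES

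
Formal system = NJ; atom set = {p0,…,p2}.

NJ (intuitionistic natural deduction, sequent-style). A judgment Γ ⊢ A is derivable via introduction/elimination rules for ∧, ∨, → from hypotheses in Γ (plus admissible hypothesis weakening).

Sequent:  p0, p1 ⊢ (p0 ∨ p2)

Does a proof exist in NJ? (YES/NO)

Proof tree:
[∨I₁] p0, p1 ⊢ (p0 ∨ p2)
  [Wk] p0, p1 ⊢ p0
    [Ax] p0 ⊢ p0

Result: YES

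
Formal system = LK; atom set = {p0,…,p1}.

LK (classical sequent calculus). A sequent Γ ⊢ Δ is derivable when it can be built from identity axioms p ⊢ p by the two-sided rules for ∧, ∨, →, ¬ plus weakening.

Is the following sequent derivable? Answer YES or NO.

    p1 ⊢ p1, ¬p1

Proof tree:
[WL] p1 ⊢ p1, ¬p1
  [¬R]  ⊢ p1, ¬p1
    [Ax] p1 ⊢ p1

Result: YES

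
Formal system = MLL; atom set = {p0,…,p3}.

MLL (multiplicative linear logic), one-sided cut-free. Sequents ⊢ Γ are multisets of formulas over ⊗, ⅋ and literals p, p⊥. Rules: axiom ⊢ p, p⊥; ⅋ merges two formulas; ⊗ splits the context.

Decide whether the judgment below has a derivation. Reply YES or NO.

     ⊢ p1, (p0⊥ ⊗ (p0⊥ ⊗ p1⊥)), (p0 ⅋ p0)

Derivation trace:
[⅋]  ⊢ p1, (p0⊥ ⊗ (p0⊥ ⊗ p1⊥)), (p0 ⅋ p0)
  [⊗]  ⊢ p0, p0, p1, (p0⊥ ⊗ (p0⊥ ⊗ p1⊥))
    [Ax]  ⊢ p0, p0⊥
    [⊗]  ⊢ p0, p1, (p0⊥ ⊗ p1⊥)
      [Ax]  ⊢ p0, p0⊥
      [Ax]  ⊢ p1, p1⊥

Result: YES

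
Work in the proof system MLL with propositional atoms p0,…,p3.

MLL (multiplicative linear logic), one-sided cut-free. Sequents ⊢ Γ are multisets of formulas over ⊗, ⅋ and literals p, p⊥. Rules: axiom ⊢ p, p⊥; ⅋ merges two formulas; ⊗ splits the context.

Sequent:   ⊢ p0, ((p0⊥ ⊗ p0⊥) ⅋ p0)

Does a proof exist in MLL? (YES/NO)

Derivation trace:
[⅋]  ⊢ p0, ((p0⊥ ⊗ p0⊥) ⅋ p0)
  [⊗]  ⊢ p0, p0, (p0⊥ ⊗ p0⊥)
    [Ax]  ⊢ p0, p0⊥
    [Ax]  ⊢ p0, p0⊥

Result: YES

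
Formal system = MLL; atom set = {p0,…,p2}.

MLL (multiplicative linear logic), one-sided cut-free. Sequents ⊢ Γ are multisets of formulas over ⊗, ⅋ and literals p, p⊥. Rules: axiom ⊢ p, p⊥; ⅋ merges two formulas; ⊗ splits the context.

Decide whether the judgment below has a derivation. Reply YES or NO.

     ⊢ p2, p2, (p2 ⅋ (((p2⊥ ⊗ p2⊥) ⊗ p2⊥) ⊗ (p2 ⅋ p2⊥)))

Derivation (root first):
[⅋]  ⊢ p2, p2, (p2 ⅋ (((p2⊥ ⊗ p2⊥) ⊗ p2⊥) ⊗ (p2 ⅋ p2⊥)))
  [⊗]  ⊢ p2, p2, p2, (((p2⊥ ⊗ p2⊥) ⊗ p2⊥) ⊗ (p2 ⅋ p2⊥))
    [⊗]  ⊢ p2, p2, p2, ((p2⊥ ⊗ p2⊥) ⊗ p2⊥)
      [⊗]  ⊢ p2, p2, (p2⊥ ⊗ p2⊥)
        [Ax]  ⊢ p2, p2⊥
        [Ax]  ⊢ p2, p2⊥
      [Ax]  ⊢ p2, p2⊥
    [⅋]  ⊢ (p2 ⅋ p2⊥)
      [Ax]  ⊢ p2, p2⊥

Result: YES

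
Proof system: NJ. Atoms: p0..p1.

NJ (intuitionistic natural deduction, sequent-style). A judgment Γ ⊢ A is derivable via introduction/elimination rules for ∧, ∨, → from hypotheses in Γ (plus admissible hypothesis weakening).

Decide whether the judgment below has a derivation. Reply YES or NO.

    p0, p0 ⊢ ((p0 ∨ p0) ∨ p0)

Proof tree:
[∨I₁] p0, p0 ⊢ ((p0 ∨ p0) ∨ p0)
  [∨I₂] p0, p0 ⊢ (p0 ∨ p0)
    [Wk] p0, p0 ⊢ p0
      [Ax] p0 ⊢ p0

Result: YES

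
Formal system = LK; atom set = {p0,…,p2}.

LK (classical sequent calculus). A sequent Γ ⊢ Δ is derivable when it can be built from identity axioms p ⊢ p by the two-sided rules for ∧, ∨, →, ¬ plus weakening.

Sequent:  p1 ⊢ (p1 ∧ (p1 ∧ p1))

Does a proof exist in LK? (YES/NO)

Derivation trace:
[∧R] p1 ⊢ (p1 ∧ (p1 ∧ p1))
  [Ax] p1 ⊢ p1
  [∧R] p1 ⊢ (p1 ∧ p1)
    [Ax] p1 ⊢ p1
    [Ax] p1 ⊢ p1

Result: YES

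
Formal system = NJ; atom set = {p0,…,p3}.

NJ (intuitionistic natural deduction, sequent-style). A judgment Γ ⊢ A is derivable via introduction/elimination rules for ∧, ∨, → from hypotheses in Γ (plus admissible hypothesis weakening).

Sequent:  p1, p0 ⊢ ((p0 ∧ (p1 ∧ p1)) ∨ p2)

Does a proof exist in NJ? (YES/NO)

Derivation (root first):
[∨I₁] p1, p0 ⊢ ((p0 ∧ (p1 ∧ p1)) ∨ p2)
  [∧I] p1, p0 ⊢ (p0 ∧ (p1 ∧ p1))
    [Ax] p0 ⊢ p0
    [∧I] p1 ⊢ (p1 ∧ p1)
      [Ax] p1 ⊢ p1
      [Ax] p1 ⊢ p1

Result: YES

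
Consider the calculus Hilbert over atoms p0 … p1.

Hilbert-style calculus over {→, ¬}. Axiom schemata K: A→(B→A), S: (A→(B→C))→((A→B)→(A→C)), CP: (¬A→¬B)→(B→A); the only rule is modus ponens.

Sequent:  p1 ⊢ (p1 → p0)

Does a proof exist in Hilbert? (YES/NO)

Truth-table refutation:
  v=00: Γ:[p1=F] Δ:[(p1 → p0)=T] refutes=False
  v=01: Γ:[p1=T] Δ:[(p1 → p0)=F] refutes=True  ← countermodel

Result: NO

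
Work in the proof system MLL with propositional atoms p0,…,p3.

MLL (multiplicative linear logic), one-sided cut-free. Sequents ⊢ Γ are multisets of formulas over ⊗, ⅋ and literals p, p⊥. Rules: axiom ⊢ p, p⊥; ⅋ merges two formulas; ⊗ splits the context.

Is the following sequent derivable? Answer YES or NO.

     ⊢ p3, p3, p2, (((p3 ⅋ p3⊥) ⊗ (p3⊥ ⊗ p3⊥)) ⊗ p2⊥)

Derivation trace:
[⊗]  ⊢ p3, p3, p2, (((p3 ⅋ p3⊥) ⊗ (p3⊥ ⊗ p3⊥)) ⊗ p2⊥)
  [⊗]  ⊢ p3, p3, ((p3 ⅋ p3⊥) ⊗ (p3⊥ ⊗ p3⊥))
    [⅋]  ⊢ (p3 ⅋ p3⊥)
      [Ax]  ⊢ p3, p3⊥
    [⊗]  ⊢ p3, p3, (p3⊥ ⊗ p3⊥)
      [Ax]  ⊢ p3, p3⊥
      [Ax]  ⊢ p3, p3⊥
  [Ax]  ⊢ p2, p2⊥

Result: YES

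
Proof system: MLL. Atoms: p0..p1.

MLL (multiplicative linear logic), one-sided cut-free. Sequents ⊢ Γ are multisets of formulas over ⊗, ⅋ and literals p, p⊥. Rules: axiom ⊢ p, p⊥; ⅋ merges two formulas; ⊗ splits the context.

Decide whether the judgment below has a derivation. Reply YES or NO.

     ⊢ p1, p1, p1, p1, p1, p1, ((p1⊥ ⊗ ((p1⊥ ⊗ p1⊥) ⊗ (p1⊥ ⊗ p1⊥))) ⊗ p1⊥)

Proof tree:
[⊗]  ⊢ p1, p1, p1, p1, p1, p1, ((p1⊥ ⊗ ((p1⊥ ⊗ p1⊥) ⊗ (p1⊥ ⊗ p1⊥))) ⊗ p1⊥)
  [⊗]  ⊢ p1, p1, p1, p1, p1, (p1⊥ ⊗ ((p1⊥ ⊗ p1⊥) ⊗ (p1⊥ ⊗ p1⊥)))
    [Ax]  ⊢ p1, p1⊥
    [⊗]  ⊢ p1, p1, p1, p1, ((p1⊥ ⊗ p1⊥) ⊗ (p1⊥ ⊗ p1⊥))
      [⊗]  ⊢ p1, p1, (p1⊥ ⊗ p1⊥)
        [Ax]  ⊢ p1, p1⊥
        [Ax]  ⊢ p1, p1⊥
      [⊗]  ⊢ p1, p1, (p1⊥ ⊗ p1⊥)
        [Ax]  ⊢ p1, p1⊥
        [Ax]  ⊢ p1, p1⊥
  [Ax]  ⊢ p1, p1⊥

Result: YES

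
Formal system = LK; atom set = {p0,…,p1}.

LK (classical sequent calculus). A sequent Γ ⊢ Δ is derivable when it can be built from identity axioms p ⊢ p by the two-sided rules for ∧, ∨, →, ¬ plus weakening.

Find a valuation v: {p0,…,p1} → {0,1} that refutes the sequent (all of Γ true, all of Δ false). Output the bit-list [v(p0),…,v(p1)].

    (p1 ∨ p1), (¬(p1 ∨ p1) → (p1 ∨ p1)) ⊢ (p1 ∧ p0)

Search for a countermodel by truth-table:
  v=00: Γ:[(p1 ∨ p1)=F, (¬(p1 ∨ p1) → (p1 ∨ p1))=F] Δ:[(p1 ∧ p0)=F] refutes=False
  v=01: Γ:[(p1 ∨ p1)=T, (¬(p1 ∨ p1) → (p1 ∨ p1))=T] Δ:[(p1 ∧ p0)=F] refutes=True  ← countermodel

Result: [0, 1]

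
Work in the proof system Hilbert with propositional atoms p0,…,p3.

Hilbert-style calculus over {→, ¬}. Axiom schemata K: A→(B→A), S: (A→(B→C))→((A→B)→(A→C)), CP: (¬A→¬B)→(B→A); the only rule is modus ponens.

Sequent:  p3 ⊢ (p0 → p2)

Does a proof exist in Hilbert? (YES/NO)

Search for a countermodel by truth-table:
  v=0000: Γ:[p3=F] Δ:[(p0 → p2)=T] refutes=False
  v=0001: Γ:[p3=T] Δ:[(p0 → p2)=T] refutes=False
  v=0010: Γ:[p3=F] Δ:[(p0 → p2)=T] refutes=False
  v=0011: Γ:[p3=T] Δ:[(p0 → p2)=T] refutes=False
  v=0100: Γ:[p3=F] Δ:[(p0 → p2)=T] refutes=False
  v=0101: Γ:[p3=T] Δ:[(p0 → p2)=T] refutes=False
  v=0110: Γ:[p3=F] Δ:[(p0 → p2)=T] refutes=False
  v=0111: Γ:[p3=T] Δ:[(p0 → p2)=T] refutes=False
  v=1000: Γ:[p3=F] Δ:[(p0 → p2)=F] refutes=False
  v=1001: Γ:[p3=T] Δ:[(p0 → p2)=F] refutes=True  ← countermodel

Result: NO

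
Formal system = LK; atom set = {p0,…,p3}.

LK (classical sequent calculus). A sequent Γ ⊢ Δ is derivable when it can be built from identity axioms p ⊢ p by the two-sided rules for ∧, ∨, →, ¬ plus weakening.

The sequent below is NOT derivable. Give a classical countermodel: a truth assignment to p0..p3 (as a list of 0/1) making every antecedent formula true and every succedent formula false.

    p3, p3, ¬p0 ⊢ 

Search for a countermodel by truth-table:
  v=0000: Γ:[p3=F, p3=F, ¬p0=T] Δ:[] refutes=False
  v=0001: Γ:[p3=T, p3=T, ¬p0=T] Δ:[] refutes=True  ← countermodel

Result: [0, 0, 0, 1]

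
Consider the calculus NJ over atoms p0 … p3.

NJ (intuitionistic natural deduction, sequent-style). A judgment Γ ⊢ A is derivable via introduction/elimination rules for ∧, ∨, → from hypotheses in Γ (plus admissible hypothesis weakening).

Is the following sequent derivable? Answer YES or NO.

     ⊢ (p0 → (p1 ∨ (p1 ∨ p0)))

Proof tree:
[→I]  ⊢ (p0 → (p1 ∨ (p1 ∨ p0)))
  [∨I₂] p0 ⊢ (p1 ∨ (p1 ∨ p0))
    [∨I₂] p0 ⊢ (p1 ∨ p0)
      [Ax] p0 ⊢ p0

Result: YES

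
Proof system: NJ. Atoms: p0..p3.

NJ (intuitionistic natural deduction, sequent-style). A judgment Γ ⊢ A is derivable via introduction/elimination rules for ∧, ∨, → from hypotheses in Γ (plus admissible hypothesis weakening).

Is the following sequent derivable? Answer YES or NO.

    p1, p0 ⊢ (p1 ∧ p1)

Derivation trace:
[∧I] p1, p0 ⊢ (p1 ∧ p1)
  [Wk] p1, p0 ⊢ p1
    [Ax] p1 ⊢ p1
  [Ax] p1 ⊢ p1

Result: YES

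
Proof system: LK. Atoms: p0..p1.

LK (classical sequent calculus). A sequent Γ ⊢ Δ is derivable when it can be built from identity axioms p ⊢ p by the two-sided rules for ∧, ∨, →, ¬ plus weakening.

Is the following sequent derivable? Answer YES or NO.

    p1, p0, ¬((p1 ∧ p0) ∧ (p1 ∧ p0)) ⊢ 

Proof tree:
[¬L] p1, p0, ¬((p1 ∧ p0) ∧ (p1 ∧ p0)) ⊢ 
  [∧R] p1, p0 ⊢ ((p1 ∧ p0) ∧ (p1 ∧ p0))
    [∧R] p1, p0 ⊢ (p1 ∧ p0)
      [Ax] p1 ⊢ p1
      [Ax] p0 ⊢ p0
    [∧R] p1, p0 ⊢ (p1 ∧ p0)
      [Ax] p1 ⊢ p1
      [Ax] p0 ⊢ p0

Result: YES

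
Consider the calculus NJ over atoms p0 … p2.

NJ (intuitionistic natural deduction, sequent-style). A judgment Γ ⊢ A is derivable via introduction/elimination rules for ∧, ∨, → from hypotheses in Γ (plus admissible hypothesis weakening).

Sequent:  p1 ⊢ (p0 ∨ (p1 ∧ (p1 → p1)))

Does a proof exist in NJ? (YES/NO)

Derivation trace:
[∨I₂] p1 ⊢ (p0 ∨ (p1 ∧ (p1 → p1)))
  [∧I] p1 ⊢ (p1 ∧ (p1 → p1))
    [Ax] p1 ⊢ p1
    [→I]  ⊢ (p1 → p1)
      [Ax] p1 ⊢ p1

Result: YES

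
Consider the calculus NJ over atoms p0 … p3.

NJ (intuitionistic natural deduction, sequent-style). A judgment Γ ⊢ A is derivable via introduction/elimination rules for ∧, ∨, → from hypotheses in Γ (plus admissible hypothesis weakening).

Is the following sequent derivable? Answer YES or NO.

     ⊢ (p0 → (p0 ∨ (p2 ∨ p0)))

Derivation (root first):
[→I]  ⊢ (p0 → (p0 ∨ (p2 ∨ p0)))
  [∨I₂] p0 ⊢ (p0 ∨ (p2 ∨ p0))
    [∨I₂] p0 ⊢ (p2 ∨ p0)
      [Ax] p0 ⊢ p0

Result: YES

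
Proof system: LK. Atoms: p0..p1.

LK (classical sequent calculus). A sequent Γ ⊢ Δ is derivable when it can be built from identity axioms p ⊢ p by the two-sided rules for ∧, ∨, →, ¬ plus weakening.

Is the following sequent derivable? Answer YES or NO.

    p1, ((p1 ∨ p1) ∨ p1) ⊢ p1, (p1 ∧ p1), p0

Derivation (root first):
[WR] p1, ((p1 ∨ p1) ∨ p1) ⊢ p1, (p1 ∧ p1), p0
  [∨L] p1, ((p1 ∨ p1) ∨ p1) ⊢ p1, (p1 ∧ p1)
    [∧R] p1, (p1 ∨ p1) ⊢ (p1 ∧ p1)
      [Ax] p1 ⊢ p1
      [∨L] (p1 ∨ p1) ⊢ p1
        [Ax] p1 ⊢ p1
        [Ax] p1 ⊢ p1
    [Ax] p1 ⊢ p1

Result: YES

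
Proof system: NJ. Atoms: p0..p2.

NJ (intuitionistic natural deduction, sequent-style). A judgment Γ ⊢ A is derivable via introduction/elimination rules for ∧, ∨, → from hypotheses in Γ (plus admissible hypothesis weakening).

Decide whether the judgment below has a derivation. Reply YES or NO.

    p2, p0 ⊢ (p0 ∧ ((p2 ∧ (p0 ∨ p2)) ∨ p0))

Derivation (root first):
[∧I] p2, p0 ⊢ (p0 ∧ ((p2 ∧ (p0 ∨ p2)) ∨ p0))
  [Ax] p0 ⊢ p0
  [∨I₁] p2 ⊢ ((p2 ∧ (p0 ∨ p2)) ∨ p0)
    [∧I] p2 ⊢ (p2 ∧ (p0 ∨ p2))
      [Ax] p2 ⊢ p2
      [∨I₂] p2 ⊢ (p0 ∨ p2)
        [Ax] p2 ⊢ p2

Result: YES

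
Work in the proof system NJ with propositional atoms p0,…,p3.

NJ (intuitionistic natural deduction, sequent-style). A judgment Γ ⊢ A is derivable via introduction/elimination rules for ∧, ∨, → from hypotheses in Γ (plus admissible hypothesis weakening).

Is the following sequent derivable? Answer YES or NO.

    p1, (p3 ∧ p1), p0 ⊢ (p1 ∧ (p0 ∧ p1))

Derivation trace:
[∧I] p1, (p3 ∧ p1), p0 ⊢ (p1 ∧ (p0 ∧ p1))
  [Ax] p1 ⊢ p1
  [∧I] p1, (p3 ∧ p1), p0 ⊢ (p0 ∧ p1)
    [Ax] p0 ⊢ p0
    [Wk] p1, (p3 ∧ p1) ⊢ p1
      [Ax] p1 ⊢ p1

Result: YES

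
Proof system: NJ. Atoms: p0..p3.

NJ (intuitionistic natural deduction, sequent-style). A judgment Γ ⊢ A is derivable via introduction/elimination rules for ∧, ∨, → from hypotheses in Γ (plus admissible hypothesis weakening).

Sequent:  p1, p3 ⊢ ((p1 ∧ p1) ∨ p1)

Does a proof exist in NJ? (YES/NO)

Proof tree:
[∨I₁] p1, p3 ⊢ ((p1 ∧ p1) ∨ p1)
  [Wk] p1, p3 ⊢ (p1 ∧ p1)
    [∧I] p1 ⊢ (p1 ∧ p1)
      [Ax] p1 ⊢ p1
      [Ax] p1 ⊢ p1

Result: YES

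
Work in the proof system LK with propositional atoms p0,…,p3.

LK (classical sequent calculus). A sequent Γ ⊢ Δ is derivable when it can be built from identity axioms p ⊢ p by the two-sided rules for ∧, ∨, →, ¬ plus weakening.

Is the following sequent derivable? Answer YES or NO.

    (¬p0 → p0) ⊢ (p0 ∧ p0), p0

Derivation trace:
[→L] (¬p0 → p0) ⊢ (p0 ∧ p0), p0
  [¬R]  ⊢ p0, ¬p0
    [Ax] p0 ⊢ p0
  [∧R] p0 ⊢ (p0 ∧ p0)
    [Ax] p0 ⊢ p0
    [Ax] p0 ⊢ p0

Result: YES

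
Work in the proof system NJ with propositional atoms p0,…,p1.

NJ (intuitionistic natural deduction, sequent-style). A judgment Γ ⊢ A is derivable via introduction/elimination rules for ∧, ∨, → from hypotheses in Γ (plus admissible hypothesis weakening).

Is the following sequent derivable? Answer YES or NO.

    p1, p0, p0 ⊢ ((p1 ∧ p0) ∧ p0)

Derivation (root first):
[Wk] p1, p0, p0 ⊢ ((p1 ∧ p0) ∧ p0)
  [∧I] p1, p0 ⊢ ((p1 ∧ p0) ∧ p0)
    [∧I] p1, p0 ⊢ (p1 ∧ p0)
      [Ax] p1 ⊢ p1
      [Ax] p0 ⊢ p0
    [Ax] p0 ⊢ p0

Result: YES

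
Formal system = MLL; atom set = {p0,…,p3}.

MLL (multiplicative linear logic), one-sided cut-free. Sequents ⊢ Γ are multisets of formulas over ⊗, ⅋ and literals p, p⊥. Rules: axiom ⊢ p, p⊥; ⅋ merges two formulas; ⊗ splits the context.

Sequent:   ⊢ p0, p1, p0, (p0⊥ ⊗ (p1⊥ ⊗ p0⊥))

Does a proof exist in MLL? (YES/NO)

Derivation (root first):
[⊗]  ⊢ p0, p1, p0, (p0⊥ ⊗ (p1⊥ ⊗ p0⊥))
  [Ax]  ⊢ p0, p0⊥
  [⊗]  ⊢ p1, p0, (p1⊥ ⊗ p0⊥)
    [Ax]  ⊢ p1, p1⊥
    [Ax]  ⊢ p0, p0⊥

Result: YES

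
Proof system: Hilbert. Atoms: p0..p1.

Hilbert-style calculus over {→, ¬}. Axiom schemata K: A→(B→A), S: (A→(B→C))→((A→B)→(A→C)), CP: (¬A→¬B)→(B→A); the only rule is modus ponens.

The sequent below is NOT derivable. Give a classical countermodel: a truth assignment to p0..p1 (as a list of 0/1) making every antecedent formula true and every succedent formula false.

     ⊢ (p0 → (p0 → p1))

Enumerate valuations to refute Γ ⊢ Δ:
  v=00: Γ:[] Δ:[(p0 → (p0 → p1))=T] refutes=False
  v=01: Γ:[] Δ:[(p0 → (p0 → p1))=T] refutes=False
  v=10: Γ:[] Δ:[(p0 → (p0 → p1))=F] refutes=True  ← countermodel

Result: [1, 0]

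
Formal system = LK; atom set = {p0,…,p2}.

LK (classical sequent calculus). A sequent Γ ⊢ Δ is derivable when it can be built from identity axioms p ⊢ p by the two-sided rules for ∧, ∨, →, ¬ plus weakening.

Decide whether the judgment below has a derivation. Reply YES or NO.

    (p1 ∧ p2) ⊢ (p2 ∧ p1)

Derivation trace:
[∧L] (p1 ∧ p2) ⊢ (p2 ∧ p1)
  [∧R] p1, p2 ⊢ (p2 ∧ p1)
    [Ax] p2 ⊢ p2
    [Ax] p1 ⊢ p1

Result: YES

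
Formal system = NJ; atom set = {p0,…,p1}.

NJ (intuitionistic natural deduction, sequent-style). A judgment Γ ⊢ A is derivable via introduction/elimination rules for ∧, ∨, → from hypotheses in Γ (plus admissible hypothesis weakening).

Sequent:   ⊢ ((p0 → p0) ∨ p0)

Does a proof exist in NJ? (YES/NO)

Derivation (root first):
[∨I₁]  ⊢ ((p0 → p0) ∨ p0)
  [→I]  ⊢ (p0 → p0)
    [Ax] p0 ⊢ p0

Result: YES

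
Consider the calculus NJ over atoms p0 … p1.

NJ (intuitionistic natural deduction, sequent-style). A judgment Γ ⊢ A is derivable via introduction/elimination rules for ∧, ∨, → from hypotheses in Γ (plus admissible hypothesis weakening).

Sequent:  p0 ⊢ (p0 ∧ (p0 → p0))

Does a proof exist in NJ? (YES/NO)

Proof tree:
[∧I] p0 ⊢ (p0 ∧ (p0 → p0))
  [Ax] p0 ⊢ p0
  [→I]  ⊢ (p0 → p0)
    [Ax] p0 ⊢ p0

Result: YES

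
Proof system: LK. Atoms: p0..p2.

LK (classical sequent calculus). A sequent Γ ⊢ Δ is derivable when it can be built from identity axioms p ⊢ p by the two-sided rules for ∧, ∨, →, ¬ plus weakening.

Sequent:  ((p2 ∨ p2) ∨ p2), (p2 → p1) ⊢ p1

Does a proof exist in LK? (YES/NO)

Proof tree:
[→L] ((p2 ∨ p2) ∨ p2), (p2 → p1) ⊢ p1
  [∨L] ((p2 ∨ p2) ∨ p2) ⊢ p2
    [∨L] (p2 ∨ p2) ⊢ p2
      [Ax] p2 ⊢ p2
      [Ax] p2 ⊢ p2
    [Ax] p2 ⊢ p2
  [Ax] p1 ⊢ p1

Result: YES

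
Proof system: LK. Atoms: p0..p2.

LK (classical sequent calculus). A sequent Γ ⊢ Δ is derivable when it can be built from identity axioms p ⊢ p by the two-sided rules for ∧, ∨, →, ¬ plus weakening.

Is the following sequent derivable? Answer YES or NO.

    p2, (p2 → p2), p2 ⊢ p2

Proof tree:
[WL] p2, (p2 → p2), p2 ⊢ p2
  [→L] p2, (p2 → p2) ⊢ p2
    [Ax] p2 ⊢ p2
    [Ax] p2 ⊢ p2

Result: YES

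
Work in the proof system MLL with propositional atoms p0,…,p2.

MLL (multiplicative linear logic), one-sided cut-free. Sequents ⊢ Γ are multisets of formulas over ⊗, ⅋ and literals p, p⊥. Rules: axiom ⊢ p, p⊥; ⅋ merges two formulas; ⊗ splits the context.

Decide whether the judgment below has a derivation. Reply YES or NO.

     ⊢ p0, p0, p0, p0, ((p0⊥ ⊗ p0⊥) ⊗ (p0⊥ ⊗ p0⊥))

Derivation (root first):
[⊗]  ⊢ p0, p0, p0, p0, ((p0⊥ ⊗ p0⊥) ⊗ (p0⊥ ⊗ p0⊥))
  [⊗]  ⊢ p0, p0, (p0⊥ ⊗ p0⊥)
    [Ax]  ⊢ p0, p0⊥
    [Ax]  ⊢ p0, p0⊥
  [⊗]  ⊢ p0, p0, (p0⊥ ⊗ p0⊥)
    [Ax]  ⊢ p0, p0⊥
    [Ax]  ⊢ p0, p0⊥

Result: YES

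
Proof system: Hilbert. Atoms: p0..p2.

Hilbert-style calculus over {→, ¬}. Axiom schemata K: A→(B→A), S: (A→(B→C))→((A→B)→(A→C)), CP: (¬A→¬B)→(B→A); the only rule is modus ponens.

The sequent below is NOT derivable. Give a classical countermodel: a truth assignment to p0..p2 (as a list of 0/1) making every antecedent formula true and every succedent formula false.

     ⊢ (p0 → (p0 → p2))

Search for a countermodel by truth-table:
  v=000: Γ:[] Δ:[(p0 → (p0 → p2))=T] refutes=False
  v=001: Γ:[] Δ:[(p0 → (p0 → p2))=T] refutes=False
  v=010: Γ:[] Δ:[(p0 → (p0 → p2))=T] refutes=False
  v=011: Γ:[] Δ:[(p0 → (p0 → p2))=T] refutes=False
  v=100: Γ:[] Δ:[(p0 → (p0 → p2))=F] refutes=True  ← countermodel

Result: [1, 0, 0]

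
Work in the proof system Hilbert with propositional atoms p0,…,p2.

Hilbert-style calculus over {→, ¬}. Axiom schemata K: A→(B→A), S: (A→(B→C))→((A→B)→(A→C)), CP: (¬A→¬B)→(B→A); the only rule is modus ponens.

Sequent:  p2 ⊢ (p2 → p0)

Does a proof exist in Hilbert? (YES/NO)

Search for a countermodel by truth-table:
  v=000: Γ:[p2=F] Δ:[(p2 → p0)=T] refutes=False
  v=001: Γ:[p2=T] Δ:[(p2 → p0)=F] refutes=True  ← countermodel

Result: NO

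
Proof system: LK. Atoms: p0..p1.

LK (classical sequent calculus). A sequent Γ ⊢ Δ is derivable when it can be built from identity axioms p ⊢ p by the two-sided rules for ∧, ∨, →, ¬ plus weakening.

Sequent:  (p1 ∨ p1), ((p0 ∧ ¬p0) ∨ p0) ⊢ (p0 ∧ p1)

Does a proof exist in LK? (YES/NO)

Derivation trace:
[∧R] (p1 ∨ p1), ((p0 ∧ ¬p0) ∨ p0) ⊢ (p0 ∧ p1)
  [∨L] ((p0 ∧ ¬p0) ∨ p0) ⊢ p0
    [∧L] (p0 ∧ ¬p0) ⊢ 
      [¬L] p0, ¬p0 ⊢ 
        [Ax] p0 ⊢ p0
    [Ax] p0 ⊢ p0
  [∨L] (p1 ∨ p1) ⊢ p1
    [Ax] p1 ⊢ p1
    [Ax] p1 ⊢ p1

Result: YES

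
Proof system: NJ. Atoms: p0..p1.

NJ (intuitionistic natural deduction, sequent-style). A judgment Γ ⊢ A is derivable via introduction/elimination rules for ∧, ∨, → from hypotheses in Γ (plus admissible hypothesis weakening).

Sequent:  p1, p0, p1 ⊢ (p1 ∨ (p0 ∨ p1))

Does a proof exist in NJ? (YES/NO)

Proof tree:
[Wk] p1, p0, p1 ⊢ (p1 ∨ (p0 ∨ p1))
  [∨I₂] p1, p0 ⊢ (p1 ∨ (p0 ∨ p1))
    [∨I₂] p1, p0 ⊢ (p0 ∨ p1)
      [Wk] p1, p0 ⊢ p1
        [Ax] p1 ⊢ p1

Result: YES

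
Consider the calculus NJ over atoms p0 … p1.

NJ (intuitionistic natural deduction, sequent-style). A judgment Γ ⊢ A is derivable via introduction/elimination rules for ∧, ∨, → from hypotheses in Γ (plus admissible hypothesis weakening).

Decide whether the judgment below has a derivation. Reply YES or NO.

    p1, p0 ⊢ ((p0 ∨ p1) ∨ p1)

Derivation (root first):
[∨I₁] p1, p0 ⊢ ((p0 ∨ p1) ∨ p1)
  [∨I₂] p1, p0 ⊢ (p0 ∨ p1)
    [Wk] p1, p0 ⊢ p1
      [Ax] p1 ⊢ p1

Result: YES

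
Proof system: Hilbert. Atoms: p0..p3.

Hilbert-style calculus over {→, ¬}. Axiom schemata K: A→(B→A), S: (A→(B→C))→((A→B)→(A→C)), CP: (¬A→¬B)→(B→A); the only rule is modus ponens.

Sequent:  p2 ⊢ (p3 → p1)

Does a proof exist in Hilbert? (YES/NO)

Enumerate valuations to refute Γ ⊢ Δ:
  v=0000: Γ:[p2=F] Δ:[(p3 → p1)=T] refutes=False
  v=0001: Γ:[p2=F] Δ:[(p3 → p1)=F] refutes=False
  v=0010: Γ:[p2=T] Δ:[(p3 → p1)=T] refutes=False
  v=0011: Γ:[p2=T] Δ:[(p3 → p1)=F] refutes=True  ← countermodel

Result: NO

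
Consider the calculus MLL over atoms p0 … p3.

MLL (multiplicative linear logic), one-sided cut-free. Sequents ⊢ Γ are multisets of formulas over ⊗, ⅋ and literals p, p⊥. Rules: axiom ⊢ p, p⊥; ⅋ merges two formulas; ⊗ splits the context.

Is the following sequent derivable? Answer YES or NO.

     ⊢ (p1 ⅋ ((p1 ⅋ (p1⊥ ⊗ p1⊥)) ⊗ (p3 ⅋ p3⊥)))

Proof tree:
[⅋]  ⊢ (p1 ⅋ ((p1 ⅋ (p1⊥ ⊗ p1⊥)) ⊗ (p3 ⅋ p3⊥)))
  [⊗]  ⊢ p1, ((p1 ⅋ (p1⊥ ⊗ p1⊥)) ⊗ (p3 ⅋ p3⊥))
    [⅋]  ⊢ p1, (p1 ⅋ (p1⊥ ⊗ p1⊥))
      [⊗]  ⊢ p1, p1, (p1⊥ ⊗ p1⊥)
        [Ax]  ⊢ p1, p1⊥
        [Ax]  ⊢ p1, p1⊥
    [⅋]  ⊢ (p3 ⅋ p3⊥)
      [Ax]  ⊢ p3, p3⊥

Result: YES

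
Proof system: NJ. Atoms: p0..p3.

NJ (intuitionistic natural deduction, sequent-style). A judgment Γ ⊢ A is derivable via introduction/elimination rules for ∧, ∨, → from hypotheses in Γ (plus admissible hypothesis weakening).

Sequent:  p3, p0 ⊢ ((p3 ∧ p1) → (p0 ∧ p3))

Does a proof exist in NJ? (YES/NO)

Derivation (root first):
[→I] p3, p0 ⊢ ((p3 ∧ p1) → (p0 ∧ p3))
  [∧I] p3, (p3 ∧ p1), p0 ⊢ (p0 ∧ p3)
    [Wk] p0, (p3 ∧ p1) ⊢ p0
      [Ax] p0 ⊢ p0
    [Ax] p3 ⊢ p3

Result: YES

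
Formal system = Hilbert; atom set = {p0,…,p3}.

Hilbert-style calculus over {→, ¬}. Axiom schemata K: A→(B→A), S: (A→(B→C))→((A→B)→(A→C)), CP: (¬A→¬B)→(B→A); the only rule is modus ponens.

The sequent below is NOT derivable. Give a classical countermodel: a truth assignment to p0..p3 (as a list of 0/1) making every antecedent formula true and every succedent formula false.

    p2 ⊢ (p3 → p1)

Enumerate valuations to refute Γ ⊢ Δ:
  v=0000: Γ:[p2=F] Δ:[(p3 → p1)=T] refutes=False
  v=0001: Γ:[p2=F] Δ:[(p3 → p1)=F] refutes=False
  v=0010: Γ:[p2=T] Δ:[(p3 → p1)=T] refutes=False
  v=0011: Γ:[p2=T] Δ:[(p3 → p1)=F] refutes=True  ← countermodel

Result: [0, 0, 1, 1]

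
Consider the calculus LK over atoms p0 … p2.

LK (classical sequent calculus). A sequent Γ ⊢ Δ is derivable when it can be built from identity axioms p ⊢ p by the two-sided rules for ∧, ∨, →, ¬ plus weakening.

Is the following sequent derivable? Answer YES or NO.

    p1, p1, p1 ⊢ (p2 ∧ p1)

Truth-table refutation:
  v=000: Γ:[p1=F, p1=F, p1=F] Δ:[(p2 ∧ p1)=F] refutes=False
  v=001: Γ:[p1=F, p1=F, p1=F] Δ:[(p2 ∧ p1)=F] refutes=False
  v=010: Γ:[p1=T, p1=T, p1=T] Δ:[(p2 ∧ p1)=F] refutes=True  ← countermodel

Result: NO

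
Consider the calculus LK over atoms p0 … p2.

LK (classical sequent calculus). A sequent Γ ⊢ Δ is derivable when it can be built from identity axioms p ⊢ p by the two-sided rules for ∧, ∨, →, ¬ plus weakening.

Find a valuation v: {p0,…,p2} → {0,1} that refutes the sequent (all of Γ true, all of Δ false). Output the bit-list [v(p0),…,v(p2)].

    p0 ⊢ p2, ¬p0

Enumerate valuations to refute Γ ⊢ Δ:
  v=000: Γ:[p0=F] Δ:[p2=F, ¬p0=T] refutes=False
  v=001: Γ:[p0=F] Δ:[p2=T, ¬p0=T] refutes=False
  v=010: Γ:[p0=F] Δ:[p2=F, ¬p0=T] refutes=False
  v=011: Γ:[p0=F] Δ:[p2=T, ¬p0=T] refutes=False
  v=100: Γ:[p0=T] Δ:[p2=F, ¬p0=F] refutes=True  ← countermodel

Result: [1, 0, 0]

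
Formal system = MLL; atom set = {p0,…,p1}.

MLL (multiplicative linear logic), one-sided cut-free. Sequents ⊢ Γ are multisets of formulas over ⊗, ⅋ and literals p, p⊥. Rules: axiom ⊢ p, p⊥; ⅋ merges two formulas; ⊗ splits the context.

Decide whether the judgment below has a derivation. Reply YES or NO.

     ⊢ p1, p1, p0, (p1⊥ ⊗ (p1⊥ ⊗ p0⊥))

Derivation (root first):
[⊗]  ⊢ p1, p1, p0, (p1⊥ ⊗ (p1⊥ ⊗ p0⊥))
  [Ax]  ⊢ p1, p1⊥
  [⊗]  ⊢ p1, p0, (p1⊥ ⊗ p0⊥)
    [Ax]  ⊢ p1, p1⊥
    [Ax]  ⊢ p0, p0⊥

Result: YES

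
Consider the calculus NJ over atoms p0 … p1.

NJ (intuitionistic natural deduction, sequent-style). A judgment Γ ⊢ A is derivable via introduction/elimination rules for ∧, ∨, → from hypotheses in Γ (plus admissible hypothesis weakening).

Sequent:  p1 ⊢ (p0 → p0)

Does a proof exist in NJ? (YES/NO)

Proof tree:
[Wk] p1 ⊢ (p0 → p0)
  [→I]  ⊢ (p0 → p0)
    [Ax] p0 ⊢ p0

Result: YES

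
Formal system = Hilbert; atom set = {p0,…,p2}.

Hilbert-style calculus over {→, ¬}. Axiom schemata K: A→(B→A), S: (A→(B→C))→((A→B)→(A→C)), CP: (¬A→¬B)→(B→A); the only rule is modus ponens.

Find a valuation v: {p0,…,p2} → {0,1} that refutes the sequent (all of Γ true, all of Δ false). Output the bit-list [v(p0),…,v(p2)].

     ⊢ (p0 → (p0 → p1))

Search for a countermodel by truth-table:
  v=000: Γ:[] Δ:[(p0 → (p0 → p1))=T] refutes=False
  v=001: Γ:[] Δ:[(p0 → (p0 → p1))=T] refutes=False
  v=010: Γ:[] Δ:[(p0 → (p0 → p1))=T] refutes=False
  v=011: Γ:[] Δ:[(p0 → (p0 → p1))=T] refutes=False
  v=100: Γ:[] Δ:[(p0 → (p0 → p1))=F] refutes=True  ← countermodel

Result: [1, 0, 0]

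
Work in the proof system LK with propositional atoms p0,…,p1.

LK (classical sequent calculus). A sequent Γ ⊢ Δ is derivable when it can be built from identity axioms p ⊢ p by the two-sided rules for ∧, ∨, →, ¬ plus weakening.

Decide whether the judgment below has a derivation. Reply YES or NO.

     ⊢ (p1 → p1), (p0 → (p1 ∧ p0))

Proof tree:
[→R]  ⊢ (p1 → p1), (p0 → (p1 ∧ p0))
  [∧R] p0 ⊢ (p1 → p1), (p1 ∧ p0)
    [WR]  ⊢ (p1 → p1), p1
      [→R]  ⊢ (p1 → p1)
        [Ax] p1 ⊢ p1
    [Ax] p0 ⊢ p0

Result: YES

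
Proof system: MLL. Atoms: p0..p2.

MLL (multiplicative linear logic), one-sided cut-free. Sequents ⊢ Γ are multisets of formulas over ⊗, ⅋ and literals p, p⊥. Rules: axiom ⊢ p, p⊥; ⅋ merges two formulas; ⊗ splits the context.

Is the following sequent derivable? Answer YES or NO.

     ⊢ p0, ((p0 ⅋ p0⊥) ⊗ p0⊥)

Proof tree:
[⊗]  ⊢ p0, ((p0 ⅋ p0⊥) ⊗ p0⊥)
  [⅋]  ⊢ (p0 ⅋ p0⊥)
    [Ax]  ⊢ p0, p0⊥
  [Ax]  ⊢ p0, p0⊥

Result: YES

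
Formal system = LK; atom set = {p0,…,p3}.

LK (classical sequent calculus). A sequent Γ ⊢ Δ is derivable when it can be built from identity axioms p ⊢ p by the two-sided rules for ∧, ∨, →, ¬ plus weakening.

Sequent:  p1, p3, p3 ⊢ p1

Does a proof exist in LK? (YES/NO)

Derivation trace:
[WL] p1, p3, p3 ⊢ p1
  [WL] p1, p3 ⊢ p1
    [Ax] p1 ⊢ p1

Result: YES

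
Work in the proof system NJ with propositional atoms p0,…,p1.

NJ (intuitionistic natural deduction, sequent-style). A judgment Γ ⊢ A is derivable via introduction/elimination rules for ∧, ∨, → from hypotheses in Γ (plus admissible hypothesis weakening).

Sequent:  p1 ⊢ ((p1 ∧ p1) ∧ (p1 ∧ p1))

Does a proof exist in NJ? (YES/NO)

Proof tree:
[∧I] p1 ⊢ ((p1 ∧ p1) ∧ (p1 ∧ p1))
  [∧I] p1 ⊢ (p1 ∧ p1)
    [Ax] p1 ⊢ p1
    [Ax] p1 ⊢ p1
  [∧I] p1 ⊢ (p1 ∧ p1)
    [Ax] p1 ⊢ p1
    [Ax] p1 ⊢ p1

Result: YES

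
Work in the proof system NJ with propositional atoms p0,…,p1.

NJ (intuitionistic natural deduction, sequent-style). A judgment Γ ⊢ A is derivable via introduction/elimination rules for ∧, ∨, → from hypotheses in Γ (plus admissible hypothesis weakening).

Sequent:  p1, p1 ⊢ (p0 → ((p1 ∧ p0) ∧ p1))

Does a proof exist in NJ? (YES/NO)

Proof tree:
[→I] p1, p1 ⊢ (p0 → ((p1 ∧ p0) ∧ p1))
  [Wk] p1, p0, p1 ⊢ ((p1 ∧ p0) ∧ p1)
    [∧I] p1, p0 ⊢ ((p1 ∧ p0) ∧ p1)
      [∧I] p1, p0 ⊢ (p1 ∧ p0)
        [Ax] p1 ⊢ p1
        [Ax] p0 ⊢ p0
      [Ax] p1 ⊢ p1

Result: YES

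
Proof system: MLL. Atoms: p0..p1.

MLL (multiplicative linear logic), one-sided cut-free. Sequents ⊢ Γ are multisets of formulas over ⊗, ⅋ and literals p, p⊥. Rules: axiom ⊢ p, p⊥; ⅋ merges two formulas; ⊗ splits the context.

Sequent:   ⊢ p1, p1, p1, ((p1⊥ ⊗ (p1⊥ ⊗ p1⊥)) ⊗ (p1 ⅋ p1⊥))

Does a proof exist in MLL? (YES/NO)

Proof tree:
[⊗]  ⊢ p1, p1, p1, ((p1⊥ ⊗ (p1⊥ ⊗ p1⊥)) ⊗ (p1 ⅋ p1⊥))
  [⊗]  ⊢ p1, p1, p1, (p1⊥ ⊗ (p1⊥ ⊗ p1⊥))
    [Ax]  ⊢ p1, p1⊥
    [⊗]  ⊢ p1, p1, (p1⊥ ⊗ p1⊥)
      [Ax]  ⊢ p1, p1⊥
      [Ax]  ⊢ p1, p1⊥
  [⅋]  ⊢ (p1 ⅋ p1⊥)
    [Ax]  ⊢ p1, p1⊥

Result: YES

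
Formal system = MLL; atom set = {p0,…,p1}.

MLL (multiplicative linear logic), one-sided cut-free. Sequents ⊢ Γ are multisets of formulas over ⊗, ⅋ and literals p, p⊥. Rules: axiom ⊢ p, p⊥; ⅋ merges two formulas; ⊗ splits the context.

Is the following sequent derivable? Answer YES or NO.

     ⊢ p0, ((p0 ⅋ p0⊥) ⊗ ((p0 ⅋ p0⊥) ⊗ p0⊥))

Derivation trace:
[⊗]  ⊢ p0, ((p0 ⅋ p0⊥) ⊗ ((p0 ⅋ p0⊥) ⊗ p0⊥))
  [⅋]  ⊢ (p0 ⅋ p0⊥)
    [Ax]  ⊢ p0, p0⊥
  [⊗]  ⊢ p0, ((p0 ⅋ p0⊥) ⊗ p0⊥)
    [⅋]  ⊢ (p0 ⅋ p0⊥)
      [Ax]  ⊢ p0, p0⊥
    [Ax]  ⊢ p0, p0⊥

Result: YES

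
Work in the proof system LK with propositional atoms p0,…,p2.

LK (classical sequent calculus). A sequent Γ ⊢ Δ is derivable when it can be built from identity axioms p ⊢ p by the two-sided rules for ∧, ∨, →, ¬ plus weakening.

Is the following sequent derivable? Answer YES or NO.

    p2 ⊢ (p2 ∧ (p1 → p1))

Derivation trace:
[∧R] p2 ⊢ (p2 ∧ (p1 → p1))
  [Ax] p2 ⊢ p2
  [→R]  ⊢ (p1 → p1)
    [Ax] p1 ⊢ p1

Result: YES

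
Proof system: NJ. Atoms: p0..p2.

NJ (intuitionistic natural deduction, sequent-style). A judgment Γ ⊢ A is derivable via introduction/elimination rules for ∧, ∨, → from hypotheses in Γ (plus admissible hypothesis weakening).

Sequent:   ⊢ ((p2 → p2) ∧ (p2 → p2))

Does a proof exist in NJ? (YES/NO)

Proof tree:
[∧I]  ⊢ ((p2 → p2) ∧ (p2 → p2))
  [→I]  ⊢ (p2 → p2)
    [Ax] p2 ⊢ p2
  [→I]  ⊢ (p2 → p2)
    [Ax] p2 ⊢ p2

Result: YES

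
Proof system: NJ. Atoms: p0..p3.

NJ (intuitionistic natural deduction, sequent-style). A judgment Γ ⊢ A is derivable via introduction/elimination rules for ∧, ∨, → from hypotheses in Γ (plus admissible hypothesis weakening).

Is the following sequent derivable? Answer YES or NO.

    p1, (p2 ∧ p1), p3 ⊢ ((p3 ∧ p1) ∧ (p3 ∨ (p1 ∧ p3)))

Derivation trace:
[∧I] p1, (p2 ∧ p1), p3 ⊢ ((p3 ∧ p1) ∧ (p3 ∨ (p1 ∧ p3)))
  [∧I] p1, p3 ⊢ (p3 ∧ p1)
    [Ax] p3 ⊢ p3
    [Ax] p1 ⊢ p1
  [∨I₂] p1, p3, (p2 ∧ p1) ⊢ (p3 ∨ (p1 ∧ p3))
    [∧I] p1, p3, (p2 ∧ p1) ⊢ (p1 ∧ p3)
      [Ax] p1 ⊢ p1
      [Wk] p3, (p2 ∧ p1) ⊢ p3
        [Ax] p3 ⊢ p3

Result: YES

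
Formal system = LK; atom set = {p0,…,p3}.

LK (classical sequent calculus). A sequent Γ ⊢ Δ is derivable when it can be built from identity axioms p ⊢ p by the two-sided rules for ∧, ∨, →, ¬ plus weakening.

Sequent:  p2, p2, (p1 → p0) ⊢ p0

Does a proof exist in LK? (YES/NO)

Enumerate valuations to refute Γ ⊢ Δ:
  v=0000: Γ:[p2=F, p2=F, (p1 → p0)=T] Δ:[p0=F] refutes=False
  v=0001: Γ:[p2=F, p2=F, (p1 → p0)=T] Δ:[p0=F] refutes=False
  v=0010: Γ:[p2=T, p2=T, (p1 → p0)=T] Δ:[p0=F] refutes=True  ← countermodel

Result: NO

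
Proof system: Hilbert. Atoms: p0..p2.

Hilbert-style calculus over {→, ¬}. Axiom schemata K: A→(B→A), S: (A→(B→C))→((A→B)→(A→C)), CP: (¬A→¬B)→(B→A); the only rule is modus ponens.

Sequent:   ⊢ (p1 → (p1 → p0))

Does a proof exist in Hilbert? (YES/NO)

Search for a countermodel by truth-table:
  v=000: Γ:[] Δ:[(p1 → (p1 → p0))=T] refutes=False
  v=001: Γ:[] Δ:[(p1 → (p1 → p0))=T] refutes=False
  v=010: Γ:[] Δ:[(p1 → (p1 → p0))=F] refutes=True  ← countermodel

Result: NO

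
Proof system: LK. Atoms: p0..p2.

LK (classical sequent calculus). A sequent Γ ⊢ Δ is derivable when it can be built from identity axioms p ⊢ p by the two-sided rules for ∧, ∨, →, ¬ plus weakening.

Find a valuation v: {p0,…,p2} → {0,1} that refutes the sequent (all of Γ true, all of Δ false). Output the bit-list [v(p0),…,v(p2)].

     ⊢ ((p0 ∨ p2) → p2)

Truth-table refutation:
  v=000: Γ:[] Δ:[((p0 ∨ p2) → p2)=T] refutes=False
  v=001: Γ:[] Δ:[((p0 ∨ p2) → p2)=T] refutes=False
  v=010: Γ:[] Δ:[((p0 ∨ p2) → p2)=T] refutes=False
  v=011: Γ:[] Δ:[((p0 ∨ p2) → p2)=T] refutes=False
  v=100: Γ:[] Δ:[((p0 ∨ p2) → p2)=F] refutes=True  ← countermodel

Result: [1, 0, 0]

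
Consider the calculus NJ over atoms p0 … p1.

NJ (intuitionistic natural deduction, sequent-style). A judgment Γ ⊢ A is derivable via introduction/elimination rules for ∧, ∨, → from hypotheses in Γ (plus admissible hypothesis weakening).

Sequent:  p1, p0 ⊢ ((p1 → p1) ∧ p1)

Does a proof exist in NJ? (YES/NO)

Derivation (root first):
[∧I] p1, p0 ⊢ ((p1 → p1) ∧ p1)
  [→I]  ⊢ (p1 → p1)
    [Ax] p1 ⊢ p1
  [Wk] p1, p0 ⊢ p1
    [Ax] p1 ⊢ p1

Result: YES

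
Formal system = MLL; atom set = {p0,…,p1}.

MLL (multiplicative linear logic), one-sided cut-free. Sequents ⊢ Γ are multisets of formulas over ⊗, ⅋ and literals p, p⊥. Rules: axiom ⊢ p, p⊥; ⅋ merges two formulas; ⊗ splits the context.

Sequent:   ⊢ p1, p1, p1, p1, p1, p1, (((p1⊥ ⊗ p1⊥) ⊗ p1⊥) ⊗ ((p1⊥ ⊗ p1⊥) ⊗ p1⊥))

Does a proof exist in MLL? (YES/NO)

Derivation (root first):
[⊗]  ⊢ p1, p1, p1, p1, p1, p1, (((p1⊥ ⊗ p1⊥) ⊗ p1⊥) ⊗ ((p1⊥ ⊗ p1⊥) ⊗ p1⊥))
  [⊗]  ⊢ p1, p1, p1, ((p1⊥ ⊗ p1⊥) ⊗ p1⊥)
    [⊗]  ⊢ p1, p1, (p1⊥ ⊗ p1⊥)
      [Ax]  ⊢ p1, p1⊥
      [Ax]  ⊢ p1, p1⊥
    [Ax]  ⊢ p1, p1⊥
  [⊗]  ⊢ p1, p1, p1, ((p1⊥ ⊗ p1⊥) ⊗ p1⊥)
    [⊗]  ⊢ p1, p1, (p1⊥ ⊗ p1⊥)
      [Ax]  ⊢ p1, p1⊥
      [Ax]  ⊢ p1, p1⊥
    [Ax]  ⊢ p1, p1⊥

Result: YES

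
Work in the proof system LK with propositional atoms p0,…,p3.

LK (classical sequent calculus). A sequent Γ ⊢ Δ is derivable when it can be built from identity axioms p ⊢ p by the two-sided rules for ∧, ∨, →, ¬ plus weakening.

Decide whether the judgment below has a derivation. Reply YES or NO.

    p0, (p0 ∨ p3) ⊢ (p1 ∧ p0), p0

Proof tree:
[∨L] p0, (p0 ∨ p3) ⊢ (p1 ∧ p0), p0
  [Ax] p0 ⊢ p0
  [WL] p0, p3 ⊢ p0, (p1 ∧ p0)
    [∧R] p0 ⊢ p0, (p1 ∧ p0)
      [WR] p0 ⊢ p0, p1
        [Ax] p0 ⊢ p0
      [Ax] p0 ⊢ p0

Result: YES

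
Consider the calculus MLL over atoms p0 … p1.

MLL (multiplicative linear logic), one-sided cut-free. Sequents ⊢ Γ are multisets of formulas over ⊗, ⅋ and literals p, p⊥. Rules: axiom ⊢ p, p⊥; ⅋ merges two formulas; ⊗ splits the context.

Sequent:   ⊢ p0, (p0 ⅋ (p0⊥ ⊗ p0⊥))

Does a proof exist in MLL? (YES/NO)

Derivation (root first):
[⅋]  ⊢ p0, (p0 ⅋ (p0⊥ ⊗ p0⊥))
  [⊗]  ⊢ p0, p0, (p0⊥ ⊗ p0⊥)
    [Ax]  ⊢ p0, p0⊥
    [Ax]  ⊢ p0, p0⊥

Result: YES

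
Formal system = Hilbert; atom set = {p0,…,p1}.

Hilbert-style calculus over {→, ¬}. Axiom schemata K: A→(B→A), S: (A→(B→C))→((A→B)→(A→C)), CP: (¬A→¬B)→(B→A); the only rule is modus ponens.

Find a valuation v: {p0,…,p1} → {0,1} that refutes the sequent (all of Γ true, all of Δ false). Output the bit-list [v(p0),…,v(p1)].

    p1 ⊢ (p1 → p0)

Search for a countermodel by truth-table:
  v=00: Γ:[p1=F] Δ:[(p1 → p0)=T] refutes=False
  v=01: Γ:[p1=T] Δ:[(p1 → p0)=F] refutes=True  ← countermodel

Result: [0, 1]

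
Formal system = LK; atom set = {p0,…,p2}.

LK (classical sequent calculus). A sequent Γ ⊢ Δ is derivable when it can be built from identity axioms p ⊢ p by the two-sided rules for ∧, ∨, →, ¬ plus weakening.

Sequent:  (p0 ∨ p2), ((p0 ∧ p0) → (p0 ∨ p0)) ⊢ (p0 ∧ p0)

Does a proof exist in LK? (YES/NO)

Enumerate valuations to refute Γ ⊢ Δ:
  v=000: Γ:[(p0 ∨ p2)=F, ((p0 ∧ p0) → (p0 ∨ p0))=T] Δ:[(p0 ∧ p0)=F] refutes=False
  v=001: Γ:[(p0 ∨ p2)=T, ((p0 ∧ p0) → (p0 ∨ p0))=T] Δ:[(p0 ∧ p0)=F] refutes=True  ← countermodel

Result: NO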